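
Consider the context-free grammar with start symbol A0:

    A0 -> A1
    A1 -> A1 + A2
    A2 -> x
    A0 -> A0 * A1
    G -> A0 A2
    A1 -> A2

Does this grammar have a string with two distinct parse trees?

Unambiguous

Only A0, A1, A2 are reachable from A0; ignoring the rest: The grammar is stratified — A0 handles '*' (left-recursive), A1 handles '+', A2 atoms. Each operator has a fixed associativity and precedence level, so every string has one parse.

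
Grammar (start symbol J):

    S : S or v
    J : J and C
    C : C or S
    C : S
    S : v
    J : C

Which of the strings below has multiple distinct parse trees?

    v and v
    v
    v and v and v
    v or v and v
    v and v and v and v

v or v and v

v and v: 1 tree
v: 1 tree
v and v and v: 1 tree
v or v and v: 2 trees
v and v and v and v: 1 tree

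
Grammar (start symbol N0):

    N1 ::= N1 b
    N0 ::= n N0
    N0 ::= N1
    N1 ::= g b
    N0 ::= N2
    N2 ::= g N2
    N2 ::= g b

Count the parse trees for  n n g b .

Parse trees for n n g b:
  [N0 n [N0 n [N0 [N1 g b]]]]
  [N0 n [N0 n [N0 [N2 g b]]]]

2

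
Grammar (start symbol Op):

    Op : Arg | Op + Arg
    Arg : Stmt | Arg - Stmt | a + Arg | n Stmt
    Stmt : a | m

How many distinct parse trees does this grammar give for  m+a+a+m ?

Parse trees for m+a+a+m:
  [Op [Op [Arg [Stmt m]]] + [Arg a + [Arg a + [Arg [Stmt m]]]]]
  [Op [Op [Op [Arg [Stmt m]]] + [Arg [Stmt a]]] + [Arg a + [Arg [Stmt m]]]]
  [Op [Op [Op [Arg [Stmt m]]] + [Arg a + [Arg [Stmt a]]]] + [Arg [Stmt m]]]
  [Op [Op [Op [Op [Arg [Stmt m]]] + [Arg [Stmt a]]] + [Arg [Stmt a]]] + [Arg [Stmt m]]]

4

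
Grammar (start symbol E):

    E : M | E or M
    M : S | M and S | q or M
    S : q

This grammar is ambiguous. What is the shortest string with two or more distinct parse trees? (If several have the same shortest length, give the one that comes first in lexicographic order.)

q or q

length 1: no string has ≥2 trees
length 3: q or q has 2 parse trees

Two derivations of q or q:
  E ⇒ M ⇒ q or M ⇒ q or S ⇒ q or q
  E ⇒ E or M ⇒ M or M ⇒ S or M ⇒ q or M ⇒ q or S ⇒ q or q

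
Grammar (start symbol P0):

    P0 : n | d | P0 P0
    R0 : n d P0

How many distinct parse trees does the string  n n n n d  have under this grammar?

Parse trees for n n n n d (showing first 6 of 14):
  [P0 [P0 n] [P0 [P0 n] [P0 [P0 n] [P0 [P0 n] [P0 d]]]]]
  [P0 [P0 n] [P0 [P0 n] [P0 [P0 [P0 n] [P0 n]] [P0 d]]]]
  [P0 [P0 n] [P0 [P0 [P0 n] [P0 n]] [P0 [P0 n] [P0 d]]]]
  [P0 [P0 n] [P0 [P0 [P0 n] [P0 [P0 n] [P0 n]]] [P0 d]]]
  [P0 [P0 n] [P0 [P0 [P0 [P0 n] [P0 n]] [P0 n]] [P0 d]]]
  [P0 [P0 [P0 n] [P0 n]] [P0 [P0 n] [P0 [P0 n] [P0 d]]]]

14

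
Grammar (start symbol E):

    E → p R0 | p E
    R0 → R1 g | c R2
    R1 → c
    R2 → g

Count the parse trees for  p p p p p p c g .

Parse trees for p p p p p p c g:
  [E p [E p [E p [E p [E p [E p [R0 [R1 c] g]]]]]]]
  [E p [E p [E p [E p [E p [E p [R0 c [R2 g]]]]]]]]

2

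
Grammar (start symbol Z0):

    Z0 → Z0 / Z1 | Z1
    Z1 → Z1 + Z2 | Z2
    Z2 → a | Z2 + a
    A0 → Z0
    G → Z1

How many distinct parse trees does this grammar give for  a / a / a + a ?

2

Parse trees for a / a / a + a:
  [Z0 [Z0 [Z0 [Z1 [Z2 a]]] / [Z1 [Z2 a]]] / [Z1 [Z1 [Z2 a]] + [Z2 a]]]
  [Z0 [Z0 [Z0 [Z1 [Z2 a]]] / [Z1 [Z2 a]]] / [Z1 [Z2 [Z2 a] + a]]]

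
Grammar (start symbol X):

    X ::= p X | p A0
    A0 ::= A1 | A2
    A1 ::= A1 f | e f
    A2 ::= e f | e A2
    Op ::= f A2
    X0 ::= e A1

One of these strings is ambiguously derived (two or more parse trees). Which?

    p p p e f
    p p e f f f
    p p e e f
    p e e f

p p p e f

p p p e f: 2 trees
p p e f f f: 1 tree
p p e e f: 1 tree
p e e f: 1 tree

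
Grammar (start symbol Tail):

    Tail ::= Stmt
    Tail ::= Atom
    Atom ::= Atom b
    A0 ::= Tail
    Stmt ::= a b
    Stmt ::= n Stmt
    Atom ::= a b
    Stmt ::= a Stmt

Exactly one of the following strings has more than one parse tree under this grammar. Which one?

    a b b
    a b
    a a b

a b

a b b: 1 tree
a b: 2 trees
a a b: 1 tree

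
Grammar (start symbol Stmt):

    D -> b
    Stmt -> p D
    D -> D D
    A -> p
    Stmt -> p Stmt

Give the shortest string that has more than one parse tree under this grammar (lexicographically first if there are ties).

length 2: no string has ≥2 trees
length 3: no string has ≥2 trees
length 4: p b b b has 2 parse trees

Two derivations of p b b b:
  Stmt ⇒ p D ⇒ p D D ⇒ p b D ⇒ p b D D ⇒ p b b D ⇒ p b b b
  Stmt ⇒ p D ⇒ p D D ⇒ p D D D ⇒ p b D D ⇒ p b b D ⇒ p b b b

p b b b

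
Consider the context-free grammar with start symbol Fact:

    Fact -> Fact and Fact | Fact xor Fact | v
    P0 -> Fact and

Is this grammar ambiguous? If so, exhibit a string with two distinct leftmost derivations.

Witness: v and v and v

Derivation 1: Fact ⇒ Fact and Fact ⇒ Fact and Fact and Fact ⇒ v and Fact and Fact ⇒ v and v and Fact ⇒ v and v and v
Derivation 2: Fact ⇒ Fact and Fact ⇒ v and Fact ⇒ v and Fact and Fact ⇒ v and v and Fact ⇒ v and v and v

Two distinct leftmost derivations for the same string.

Ambiguous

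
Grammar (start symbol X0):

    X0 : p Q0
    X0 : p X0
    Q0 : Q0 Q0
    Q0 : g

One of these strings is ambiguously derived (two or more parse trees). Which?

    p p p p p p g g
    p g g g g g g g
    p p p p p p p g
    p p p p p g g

p p p p p p g g: 1 tree
p g g g g g g g: 132 trees
p p p p p p p g: 1 tree
p p p p p g g: 1 tree

p g g g g g g g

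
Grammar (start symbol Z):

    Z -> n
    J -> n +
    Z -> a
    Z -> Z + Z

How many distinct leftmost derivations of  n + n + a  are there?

2

Parse trees for n + n + a:
  [Z [Z n] + [Z [Z n] + [Z a]]]
  [Z [Z [Z n] + [Z n]] + [Z a]]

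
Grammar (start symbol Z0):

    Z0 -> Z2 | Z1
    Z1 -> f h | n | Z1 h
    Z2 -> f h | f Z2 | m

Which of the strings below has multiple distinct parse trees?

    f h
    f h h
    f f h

f h: 2 trees
f h h: 1 tree
f f h: 1 tree

f h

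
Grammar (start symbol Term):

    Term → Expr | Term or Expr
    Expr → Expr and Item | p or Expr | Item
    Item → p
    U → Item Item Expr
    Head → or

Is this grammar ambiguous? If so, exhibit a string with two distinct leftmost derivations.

Ambiguous

Witness: p or p

Derivation 1: Term ⇒ Expr ⇒ p or Expr ⇒ p or Item ⇒ p or p
Derivation 2: Term ⇒ Term or Expr ⇒ Expr or Expr ⇒ Item or Expr ⇒ p or Expr ⇒ p or Item ⇒ p or p

Two distinct leftmost derivations for the same string.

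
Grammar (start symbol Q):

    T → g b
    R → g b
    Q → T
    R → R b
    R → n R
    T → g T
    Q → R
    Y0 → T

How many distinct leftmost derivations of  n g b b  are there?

2

Parse trees for n g b b:
  [Q [R [R n [R g b]] b]]
  [Q [R n [R [R g b] b]]]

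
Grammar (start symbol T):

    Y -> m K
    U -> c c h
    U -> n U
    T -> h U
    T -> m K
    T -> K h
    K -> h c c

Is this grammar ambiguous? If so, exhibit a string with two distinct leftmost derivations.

Ambiguous

Witness: h c c h

Derivation 1: T ⇒ h U ⇒ h c c h
Derivation 2: T ⇒ K h ⇒ h c c h

Two distinct leftmost derivations for the same string.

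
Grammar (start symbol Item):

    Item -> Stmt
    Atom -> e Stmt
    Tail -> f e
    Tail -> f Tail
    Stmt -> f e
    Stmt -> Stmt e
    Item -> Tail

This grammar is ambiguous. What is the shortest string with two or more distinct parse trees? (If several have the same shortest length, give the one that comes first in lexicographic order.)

length 2: f e has 2 parse trees

Two derivations of f e:
  Item ⇒ Stmt ⇒ f e
  Item ⇒ Tail ⇒ f e

f e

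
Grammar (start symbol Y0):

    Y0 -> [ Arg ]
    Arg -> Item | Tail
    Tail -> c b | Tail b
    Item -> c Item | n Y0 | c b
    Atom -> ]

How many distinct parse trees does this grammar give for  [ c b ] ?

Parse trees for [ c b ]:
  [Y0 [ [Arg [Item c b]] ]]
  [Y0 [ [Arg [Tail c b]] ]]

2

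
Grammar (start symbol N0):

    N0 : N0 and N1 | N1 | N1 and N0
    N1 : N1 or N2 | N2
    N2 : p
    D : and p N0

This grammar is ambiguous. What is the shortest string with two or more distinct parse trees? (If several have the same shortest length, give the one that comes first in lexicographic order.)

p and p

length 1: no string has ≥2 trees
length 3: p and p has 2 parse trees

Two derivations of p and p:
  N0 ⇒ N0 and N1 ⇒ N1 and N1 ⇒ N2 and N1 ⇒ p and N1 ⇒ p and N2 ⇒ p and p
  N0 ⇒ N1 and N0 ⇒ N2 and N0 ⇒ p and N0 ⇒ p and N1 ⇒ p and N2 ⇒ p and p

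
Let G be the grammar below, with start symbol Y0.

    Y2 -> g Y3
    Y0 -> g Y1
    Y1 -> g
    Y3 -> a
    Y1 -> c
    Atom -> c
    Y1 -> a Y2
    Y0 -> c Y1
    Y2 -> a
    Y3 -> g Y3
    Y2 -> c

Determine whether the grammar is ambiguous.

(Atom is unreachable from Y0, so its rules don't affect L(Y0).) Restricted to the reachable nonterminals, every rule has the form A → t or A → t B, and no two rules for the same A share a first terminal. The grammar encodes a DFA — one run per string.

Unambiguous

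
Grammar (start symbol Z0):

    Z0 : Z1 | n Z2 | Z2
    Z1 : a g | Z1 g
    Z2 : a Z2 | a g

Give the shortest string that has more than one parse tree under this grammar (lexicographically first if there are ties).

length 2: a g has 2 parse trees

Two derivations of a g:
  Z0 ⇒ Z1 ⇒ a g
  Z0 ⇒ Z2 ⇒ a g

a g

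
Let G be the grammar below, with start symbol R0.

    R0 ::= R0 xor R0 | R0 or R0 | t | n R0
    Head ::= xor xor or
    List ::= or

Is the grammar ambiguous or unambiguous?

Ambiguous

Witness: n t or t

Derivation 1: R0 ⇒ R0 or R0 ⇒ n R0 or R0 ⇒ n t or R0 ⇒ n t or t
Derivation 2: R0 ⇒ n R0 ⇒ n R0 or R0 ⇒ n t or R0 ⇒ n t or t

Two distinct leftmost derivations for the same string.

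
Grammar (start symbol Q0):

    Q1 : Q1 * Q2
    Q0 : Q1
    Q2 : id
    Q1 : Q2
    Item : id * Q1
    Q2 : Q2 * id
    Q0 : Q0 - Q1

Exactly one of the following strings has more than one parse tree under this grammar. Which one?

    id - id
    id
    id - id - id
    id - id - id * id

id - id: 1 tree
id: 1 tree
id - id - id: 1 tree
id - id - id * id: 2 trees

id - id - id * id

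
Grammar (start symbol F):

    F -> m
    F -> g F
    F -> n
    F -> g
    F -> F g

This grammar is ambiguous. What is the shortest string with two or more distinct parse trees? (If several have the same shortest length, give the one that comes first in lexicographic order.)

g g

length 1: no string has ≥2 trees
length 2: g g has 2 parse trees

Two derivations of g g:
  F ⇒ g F ⇒ g g
  F ⇒ F g ⇒ g g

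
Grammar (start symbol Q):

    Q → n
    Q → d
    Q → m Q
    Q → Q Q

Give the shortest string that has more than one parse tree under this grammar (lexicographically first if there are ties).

d d d

length 1: no string has ≥2 trees
length 2: no string has ≥2 trees
length 3: d d d has 2 parse trees

Two derivations of d d d:
  Q ⇒ Q Q ⇒ d Q ⇒ d Q Q ⇒ d d Q ⇒ d d d
  Q ⇒ Q Q ⇒ Q Q Q ⇒ d Q Q ⇒ d d Q ⇒ d d d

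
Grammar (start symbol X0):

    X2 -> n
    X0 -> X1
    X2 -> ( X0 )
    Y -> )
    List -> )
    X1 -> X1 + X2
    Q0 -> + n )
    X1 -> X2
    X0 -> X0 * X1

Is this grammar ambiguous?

Only X0, X1, X2 are reachable from X0; ignoring the rest: X0 → X0 * X1 | X1  ;  X1 → X1 + X2 | X2  — a left-associative chain with X2 at the bottom. Each string factors uniquely by precedence.

Unambiguous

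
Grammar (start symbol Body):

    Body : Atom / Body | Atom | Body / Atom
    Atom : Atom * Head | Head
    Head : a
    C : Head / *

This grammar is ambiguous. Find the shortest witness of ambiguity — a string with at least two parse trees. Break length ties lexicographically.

a / a

length 1: no string has ≥2 trees
length 3: a / a has 2 parse trees

Two derivations of a / a:
  Body ⇒ Atom / Body ⇒ Head / Body ⇒ a / Body ⇒ a / Atom ⇒ a / Head ⇒ a / a
  Body ⇒ Body / Atom ⇒ Atom / Atom ⇒ Head / Atom ⇒ a / Atom ⇒ a / Head ⇒ a / a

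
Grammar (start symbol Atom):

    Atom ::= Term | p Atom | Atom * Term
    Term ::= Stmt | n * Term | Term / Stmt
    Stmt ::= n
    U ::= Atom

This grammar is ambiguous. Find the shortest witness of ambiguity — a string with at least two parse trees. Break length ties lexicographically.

length 1: no string has ≥2 trees
length 2: no string has ≥2 trees
length 3: n * n has 2 parse trees

Two derivations of n * n:
  Atom ⇒ Term ⇒ n * Term ⇒ n * Stmt ⇒ n * n
  Atom ⇒ Atom * Term ⇒ Term * Term ⇒ Stmt * Term ⇒ n * Term ⇒ n * Stmt ⇒ n * n

n * n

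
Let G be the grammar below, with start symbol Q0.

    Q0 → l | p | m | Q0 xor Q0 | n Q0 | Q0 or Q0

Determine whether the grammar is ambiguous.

Witness: n l or l

Derivation 1: Q0 ⇒ n Q0 ⇒ n Q0 or Q0 ⇒ n l or Q0 ⇒ n l or l
Derivation 2: Q0 ⇒ Q0 or Q0 ⇒ n Q0 or Q0 ⇒ n l or Q0 ⇒ n l or l

Two distinct leftmost derivations for the same string.

Ambiguous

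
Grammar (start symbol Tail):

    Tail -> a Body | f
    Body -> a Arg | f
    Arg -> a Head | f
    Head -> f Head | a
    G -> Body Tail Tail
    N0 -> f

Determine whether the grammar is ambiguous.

Unambiguous

(G, N0 are unreachable from Tail, so their rules don't affect L(Tail).) Restricted to the reachable nonterminals, every rule has the form A → t or A → t B, and no two rules for the same A share a first terminal. The grammar encodes a DFA — one run per string.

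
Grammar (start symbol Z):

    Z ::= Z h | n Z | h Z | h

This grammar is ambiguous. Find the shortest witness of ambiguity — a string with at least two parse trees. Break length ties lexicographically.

length 1: no string has ≥2 trees
length 2: h h has 2 parse trees

Two derivations of h h:
  Z ⇒ Z h ⇒ h h
  Z ⇒ h Z ⇒ h h

h h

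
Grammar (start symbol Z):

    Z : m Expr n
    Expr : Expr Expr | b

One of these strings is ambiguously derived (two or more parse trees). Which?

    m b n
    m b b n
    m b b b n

m b n: 1 tree
m b b n: 1 tree
m b b b n: 2 trees

m b b b n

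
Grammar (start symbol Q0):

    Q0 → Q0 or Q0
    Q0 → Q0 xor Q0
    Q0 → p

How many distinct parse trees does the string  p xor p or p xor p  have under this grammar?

Parse trees for p xor p or p xor p:
  [Q0 [Q0 [Q0 p] xor [Q0 p]] or [Q0 [Q0 p] xor [Q0 p]]]
  [Q0 [Q0 p] xor [Q0 [Q0 p] or [Q0 [Q0 p] xor [Q0 p]]]]
  [Q0 [Q0 p] xor [Q0 [Q0 [Q0 p] or [Q0 p]] xor [Q0 p]]]
  [Q0 [Q0 [Q0 [Q0 p] xor [Q0 p]] or [Q0 p]] xor [Q0 p]]
  [Q0 [Q0 [Q0 p] xor [Q0 [Q0 p] or [Q0 p]]] xor [Q0 p]]

5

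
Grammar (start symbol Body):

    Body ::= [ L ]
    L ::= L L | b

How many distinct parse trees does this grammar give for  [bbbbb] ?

Parse trees for [bbbbb] (showing first 6 of 14):
  [Body [ [L [L b] [L [L b] [L [L b] [L [L b] [L b]]]]] ]]
  [Body [ [L [L b] [L [L b] [L [L [L b] [L b]] [L b]]]] ]]
  [Body [ [L [L b] [L [L [L b] [L b]] [L [L b] [L b]]]] ]]
  [Body [ [L [L b] [L [L [L b] [L [L b] [L b]]] [L b]]] ]]
  [Body [ [L [L b] [L [L [L [L b] [L b]] [L b]] [L b]]] ]]
  [Body [ [L [L [L b] [L b]] [L [L b] [L [L b] [L b]]]] ]]

14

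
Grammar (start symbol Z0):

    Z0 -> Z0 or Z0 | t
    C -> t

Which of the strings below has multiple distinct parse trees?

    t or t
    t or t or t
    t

t or t: 1 tree
t or t or t: 2 trees
t: 1 tree

t or t or t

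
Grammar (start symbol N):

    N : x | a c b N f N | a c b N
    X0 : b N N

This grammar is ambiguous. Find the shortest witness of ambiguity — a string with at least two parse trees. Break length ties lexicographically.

a c b a c b x f x

length 1: no string has ≥2 trees
length 4: no string has ≥2 trees
length 6: no string has ≥2 trees
length 7: no string has ≥2 trees
length 9: a c b a c b x f x has 2 parse trees

Two derivations of a c b a c b x f x:
  N ⇒ a c b N f N ⇒ a c b a c b N f N ⇒ a c b a c b x f N ⇒ a c b a c b x f x
  N ⇒ a c b N ⇒ a c b a c b N f N ⇒ a c b a c b x f N ⇒ a c b a c b x f x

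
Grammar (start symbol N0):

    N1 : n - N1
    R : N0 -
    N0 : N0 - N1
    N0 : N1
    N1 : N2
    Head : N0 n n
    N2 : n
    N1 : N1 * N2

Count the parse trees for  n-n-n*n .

Parse trees for n-n-n*n:
  [N0 [N0 [N1 [N2 n]]] - [N1 n - [N1 [N1 [N2 n]] * [N2 n]]]]
  [N0 [N0 [N1 [N2 n]]] - [N1 [N1 n - [N1 [N2 n]]] * [N2 n]]]
  [N0 [N0 [N0 [N1 [N2 n]]] - [N1 [N2 n]]] - [N1 [N1 [N2 n]] * [N2 n]]]
  [N0 [N0 [N1 n - [N1 [N2 n]]]] - [N1 [N1 [N2 n]] * [N2 n]]]
  [N0 [N1 n - [N1 n - [N1 [N1 [N2 n]] * [N2 n]]]]]
  [N0 [N1 n - [N1 [N1 n - [N1 [N2 n]]] * [N2 n]]]]
  [N0 [N1 [N1 n - [N1 n - [N1 [N2 n]]]] * [N2 n]]]

7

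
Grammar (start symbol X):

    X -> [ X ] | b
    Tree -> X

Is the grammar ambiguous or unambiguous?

Unambiguous

(Tree is unreachable from X, so its rules don't affect L(X).) L(X) is { openⁿ atom closeⁿ : n ≥ 0 }. The bracket depth fixes n, and the derivation is forced at every step.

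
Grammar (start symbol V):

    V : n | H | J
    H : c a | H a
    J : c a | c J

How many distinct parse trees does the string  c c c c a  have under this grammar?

1

Parse trees for c c c c a:
  [V [J c [J c [J c [J c a]]]]]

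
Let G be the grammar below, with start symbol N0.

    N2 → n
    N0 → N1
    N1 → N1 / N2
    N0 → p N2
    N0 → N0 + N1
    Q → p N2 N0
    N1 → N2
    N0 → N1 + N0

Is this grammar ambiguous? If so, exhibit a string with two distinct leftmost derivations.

Ambiguous

Witness: n + n

Derivation 1: N0 ⇒ N0 + N1 ⇒ N1 + N1 ⇒ N2 + N1 ⇒ n + N1 ⇒ n + N2 ⇒ n + n
Derivation 2: N0 ⇒ N1 + N0 ⇒ N2 + N0 ⇒ n + N0 ⇒ n + N1 ⇒ n + N2 ⇒ n + n

Two distinct leftmost derivations for the same string.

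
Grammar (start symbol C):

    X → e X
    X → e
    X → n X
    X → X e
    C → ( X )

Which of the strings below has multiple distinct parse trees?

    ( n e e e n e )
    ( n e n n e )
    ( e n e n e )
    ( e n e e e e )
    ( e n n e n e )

( n e e e n e ): 1 tree
( n e n n e ): 1 tree
( e n e n e ): 1 tree
( e n e e e e ): 26 trees
( e n n e n e ): 1 tree

( e n e e e e )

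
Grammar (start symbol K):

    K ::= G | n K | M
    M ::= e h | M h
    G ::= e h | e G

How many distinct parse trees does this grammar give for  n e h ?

Parse trees for n e h:
  [K n [K [G e h]]]
  [K n [K [M e h]]]

2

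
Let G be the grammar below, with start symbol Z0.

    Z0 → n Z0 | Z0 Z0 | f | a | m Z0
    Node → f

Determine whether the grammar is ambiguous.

Witness: a a a

Derivation 1: Z0 ⇒ Z0 Z0 ⇒ Z0 Z0 Z0 ⇒ a Z0 Z0 ⇒ a a Z0 ⇒ a a a
Derivation 2: Z0 ⇒ Z0 Z0 ⇒ a Z0 ⇒ a Z0 Z0 ⇒ a a Z0 ⇒ a a a

Two distinct leftmost derivations for the same string.

Ambiguous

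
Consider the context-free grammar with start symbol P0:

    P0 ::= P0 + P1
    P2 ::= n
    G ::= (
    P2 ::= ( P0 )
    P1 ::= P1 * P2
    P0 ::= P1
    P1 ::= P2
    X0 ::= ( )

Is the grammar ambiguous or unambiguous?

Unambiguous

(G, X0 are unreachable from P0, so their rules don't affect L(P0).) The grammar is stratified — P0 handles '+' (left-recursive), P1 handles '*', P2 atoms. Each operator has a fixed associativity and precedence level, so every string has one parse.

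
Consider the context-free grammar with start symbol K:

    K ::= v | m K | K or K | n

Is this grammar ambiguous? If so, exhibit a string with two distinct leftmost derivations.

Witness: m n or n

Derivation 1: K ⇒ m K ⇒ m K or K ⇒ m n or K ⇒ m n or n
Derivation 2: K ⇒ K or K ⇒ m K or K ⇒ m n or K ⇒ m n or n

Two distinct leftmost derivations for the same string.

Ambiguous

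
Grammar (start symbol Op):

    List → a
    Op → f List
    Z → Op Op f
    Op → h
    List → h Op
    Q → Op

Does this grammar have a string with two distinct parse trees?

Only Op, List are reachable from Op; ignoring the rest: The reachable rules are right-linear with at most one rule per (nonterminal, next-terminal) pair. Each input token forces the next rule, so parsing is deterministic.

Unambiguous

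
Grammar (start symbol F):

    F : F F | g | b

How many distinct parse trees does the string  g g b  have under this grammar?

Parse trees for g g b:
  [F [F g] [F [F g] [F b]]]
  [F [F [F g] [F g]] [F b]]

2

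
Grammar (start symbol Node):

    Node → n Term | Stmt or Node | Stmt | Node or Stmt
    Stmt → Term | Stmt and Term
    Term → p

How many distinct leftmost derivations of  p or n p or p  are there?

2

Parse trees for p or n p or p:
  [Node [Stmt [Term p]] or [Node [Node n [Term p]] or [Stmt [Term p]]]]
  [Node [Node [Stmt [Term p]] or [Node n [Term p]]] or [Stmt [Term p]]]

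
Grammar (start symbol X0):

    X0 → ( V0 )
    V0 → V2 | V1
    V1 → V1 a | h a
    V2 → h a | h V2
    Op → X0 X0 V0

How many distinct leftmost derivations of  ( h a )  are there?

Parse trees for ( h a ):
  [X0 ( [V0 [V2 h a]] )]
  [X0 ( [V0 [V1 h a]] )]

2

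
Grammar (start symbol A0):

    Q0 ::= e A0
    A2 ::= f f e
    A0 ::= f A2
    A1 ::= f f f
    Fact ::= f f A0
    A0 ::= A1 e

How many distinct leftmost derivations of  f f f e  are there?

Parse trees for f f f e:
  [A0 f [A2 f f e]]
  [A0 [A1 f f f] e]

2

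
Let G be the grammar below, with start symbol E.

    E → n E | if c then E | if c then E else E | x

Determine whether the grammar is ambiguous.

Ambiguous

Witness: if c then if c then x else x

Derivation 1: E ⇒ if c then E ⇒ if c then if c then E else E ⇒ if c then if c then x else E ⇒ if c then if c then x else x
Derivation 2: E ⇒ if c then E else E ⇒ if c then if c then E else E ⇒ if c then if c then x else E ⇒ if c then if c then x else x

Two distinct leftmost derivations for the same string.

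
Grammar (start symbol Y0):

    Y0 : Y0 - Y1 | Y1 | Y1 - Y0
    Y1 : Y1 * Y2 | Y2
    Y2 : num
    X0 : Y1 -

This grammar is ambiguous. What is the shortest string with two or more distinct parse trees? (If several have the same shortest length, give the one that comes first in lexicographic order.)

length 1: no string has ≥2 trees
length 3: num - num has 2 parse trees

Two derivations of num - num:
  Y0 ⇒ Y0 - Y1 ⇒ Y1 - Y1 ⇒ Y2 - Y1 ⇒ num - Y1 ⇒ num - Y2 ⇒ num - num
  Y0 ⇒ Y1 - Y0 ⇒ Y2 - Y0 ⇒ num - Y0 ⇒ num - Y1 ⇒ num - Y2 ⇒ num - num

num - num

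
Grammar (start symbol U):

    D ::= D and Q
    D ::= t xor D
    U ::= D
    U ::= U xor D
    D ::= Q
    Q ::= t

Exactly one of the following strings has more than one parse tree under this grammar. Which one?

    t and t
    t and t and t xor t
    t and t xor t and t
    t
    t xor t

t xor t

t and t: 1 tree
t and t and t xor t: 1 tree
t and t xor t and t: 1 tree
t: 1 tree
t xor t: 2 trees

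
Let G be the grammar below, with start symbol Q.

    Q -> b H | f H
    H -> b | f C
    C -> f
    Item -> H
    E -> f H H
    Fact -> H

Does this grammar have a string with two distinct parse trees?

Only Q, H, C are reachable from Q; ignoring the rest: Each reachable nonterminal has at most one production per leading terminal, and all productions are right-linear; the derivation is determined token-by-token.

Unambiguous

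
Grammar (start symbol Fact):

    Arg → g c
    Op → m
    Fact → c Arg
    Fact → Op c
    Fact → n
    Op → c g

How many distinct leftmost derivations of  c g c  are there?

2

Parse trees for c g c:
  [Fact c [Arg g c]]
  [Fact [Op c g] c]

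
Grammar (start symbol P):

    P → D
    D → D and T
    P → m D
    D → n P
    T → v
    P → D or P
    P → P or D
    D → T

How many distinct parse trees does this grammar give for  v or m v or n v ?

2

Parse trees for v or m v or n v:
  [P [D [T v]] or [P [P m [D [T v]]] or [D n [P [D [T v]]]]]]
  [P [P [D [T v]] or [P m [D [T v]]]] or [D n [P [D [T v]]]]]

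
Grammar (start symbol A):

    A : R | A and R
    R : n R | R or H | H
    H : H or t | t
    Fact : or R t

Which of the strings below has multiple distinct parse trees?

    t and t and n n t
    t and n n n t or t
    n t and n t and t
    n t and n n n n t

t and t and n n t: 1 tree
t and n n n t or t: 5 trees
n t and n t and t: 1 tree
n t and n n n n t: 1 tree

t and n n n t or t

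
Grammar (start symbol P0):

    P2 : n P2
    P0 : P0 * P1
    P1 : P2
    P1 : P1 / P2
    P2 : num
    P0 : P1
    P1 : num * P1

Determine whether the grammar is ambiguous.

Witness: num * num

Derivation 1: P0 ⇒ P0 * P1 ⇒ P1 * P1 ⇒ P2 * P1 ⇒ num * P1 ⇒ num * P2 ⇒ num * num
Derivation 2: P0 ⇒ P1 ⇒ num * P1 ⇒ num * P2 ⇒ num * num

Two distinct leftmost derivations for the same string.

Ambiguous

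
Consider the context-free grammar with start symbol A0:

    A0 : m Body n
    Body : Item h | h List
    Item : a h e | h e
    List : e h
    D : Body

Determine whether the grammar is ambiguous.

Witness: m h e h n

Derivation 1: A0 ⇒ m Body n ⇒ m Item h n ⇒ m h e h n
Derivation 2: A0 ⇒ m Body n ⇒ m h List n ⇒ m h e h n

Two distinct leftmost derivations for the same string.

Ambiguous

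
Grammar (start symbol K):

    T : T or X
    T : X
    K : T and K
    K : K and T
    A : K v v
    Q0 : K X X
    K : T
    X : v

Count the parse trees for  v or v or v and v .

Parse trees for v or v or v and v:
  [K [T [T [T [X v]] or [X v]] or [X v]] and [K [T [X v]]]]
  [K [K [T [T [T [X v]] or [X v]] or [X v]]] and [T [X v]]]

2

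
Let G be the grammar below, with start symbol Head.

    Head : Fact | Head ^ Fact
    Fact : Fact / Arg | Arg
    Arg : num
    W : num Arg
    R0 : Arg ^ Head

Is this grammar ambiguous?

Unambiguous

Only Head, Fact, Arg are reachable from Head; ignoring the rest: Head → Head ^ Fact | Fact  ;  Fact → Fact / Arg | Arg  — a left-associative chain with Arg at the bottom. Each string factors uniquely by precedence.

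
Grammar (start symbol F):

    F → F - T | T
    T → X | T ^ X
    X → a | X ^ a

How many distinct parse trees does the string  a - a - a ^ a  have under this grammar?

2

Parse trees for a - a - a ^ a:
  [F [F [F [T [X a]]] - [T [X a]]] - [T [X [X a] ^ a]]]
  [F [F [F [T [X a]]] - [T [X a]]] - [T [T [X a]] ^ [X a]]]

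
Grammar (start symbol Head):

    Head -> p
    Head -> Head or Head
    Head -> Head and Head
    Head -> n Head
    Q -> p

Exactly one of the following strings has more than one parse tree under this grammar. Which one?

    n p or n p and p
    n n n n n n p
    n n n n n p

n p or n p and p

n p or n p and p: 7 trees
n n n n n n p: 1 tree
n n n n n p: 1 tree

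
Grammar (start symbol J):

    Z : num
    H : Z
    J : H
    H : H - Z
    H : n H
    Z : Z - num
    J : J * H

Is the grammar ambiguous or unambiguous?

Ambiguous

Witness: num - num

Derivation 1: J ⇒ H ⇒ Z ⇒ Z - num ⇒ num - num
Derivation 2: J ⇒ H ⇒ H - Z ⇒ Z - Z ⇒ num - Z ⇒ num - num

Two distinct leftmost derivations for the same string.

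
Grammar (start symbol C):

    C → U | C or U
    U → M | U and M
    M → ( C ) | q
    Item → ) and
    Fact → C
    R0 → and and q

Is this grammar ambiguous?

Only C, U, M are reachable from C; ignoring the rest: This is a standard precedence ladder (C over U over M), with each level left-recursive on its own operator ('or' at C, 'and' at U). That structure is LR(1), hence unambiguous.

Unambiguous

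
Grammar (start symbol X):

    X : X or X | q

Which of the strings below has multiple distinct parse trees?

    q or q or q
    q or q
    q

q or q or q

q or q or q: 2 trees
q or q: 1 tree
q: 1 tree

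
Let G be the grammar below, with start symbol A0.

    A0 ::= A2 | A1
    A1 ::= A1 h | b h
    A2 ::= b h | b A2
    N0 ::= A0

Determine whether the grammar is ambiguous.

Witness: b h

Derivation 1: A0 ⇒ A2 ⇒ b h
Derivation 2: A0 ⇒ A1 ⇒ b h

Two distinct leftmost derivations for the same string.

Ambiguous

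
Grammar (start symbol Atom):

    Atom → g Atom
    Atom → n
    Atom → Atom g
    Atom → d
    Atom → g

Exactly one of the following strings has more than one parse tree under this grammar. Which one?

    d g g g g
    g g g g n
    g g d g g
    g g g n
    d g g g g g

g g d g g

d g g g g: 1 tree
g g g g n: 1 tree
g g d g g: 6 trees
g g g n: 1 tree
d g g g g g: 1 tree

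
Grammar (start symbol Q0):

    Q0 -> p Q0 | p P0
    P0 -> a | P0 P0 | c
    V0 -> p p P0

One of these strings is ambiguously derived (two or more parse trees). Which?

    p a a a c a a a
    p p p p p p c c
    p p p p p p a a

p a a a c a a a: 132 trees
p p p p p p c c: 1 tree
p p p p p p a a: 1 tree

p a a a c a a a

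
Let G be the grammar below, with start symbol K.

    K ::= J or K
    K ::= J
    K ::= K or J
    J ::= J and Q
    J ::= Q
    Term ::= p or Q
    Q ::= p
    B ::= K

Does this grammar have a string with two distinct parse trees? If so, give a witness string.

Ambiguous

Witness: p or p

Derivation 1: K ⇒ J or K ⇒ Q or K ⇒ p or K ⇒ p or J ⇒ p or Q ⇒ p or p
Derivation 2: K ⇒ K or J ⇒ J or J ⇒ Q or J ⇒ p or J ⇒ p or Q ⇒ p or p

Two distinct leftmost derivations for the same string.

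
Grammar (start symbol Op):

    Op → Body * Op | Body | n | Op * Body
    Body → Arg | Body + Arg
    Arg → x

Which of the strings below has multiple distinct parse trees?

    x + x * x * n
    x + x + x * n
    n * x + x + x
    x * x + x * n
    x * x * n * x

x + x * x * n: 1 tree
x + x + x * n: 1 tree
n * x + x + x: 1 tree
x * x + x * n: 1 tree
x * x * n * x: 3 trees

x * x * n * x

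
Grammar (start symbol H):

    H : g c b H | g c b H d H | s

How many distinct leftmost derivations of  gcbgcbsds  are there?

Parse trees for gcbgcbsds:
  [H g c b [H g c b [H s] d [H s]]]
  [H g c b [H g c b [H s]] d [H s]]

2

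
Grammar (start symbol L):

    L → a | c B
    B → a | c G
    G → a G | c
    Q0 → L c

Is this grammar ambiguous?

Only L, B, G are reachable from L; ignoring the rest: Each reachable nonterminal has at most one production per leading terminal, and all productions are right-linear; the derivation is determined token-by-token.

Unambiguous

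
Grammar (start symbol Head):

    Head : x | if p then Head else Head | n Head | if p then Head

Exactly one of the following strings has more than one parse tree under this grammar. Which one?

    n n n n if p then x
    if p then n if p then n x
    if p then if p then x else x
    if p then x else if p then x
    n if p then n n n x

if p then if p then x else x

n n n n if p then x: 1 tree
if p then n if p then n x: 1 tree
if p then if p then x else x: 2 trees
if p then x else if p then x: 1 tree
n if p then n n n x: 1 tree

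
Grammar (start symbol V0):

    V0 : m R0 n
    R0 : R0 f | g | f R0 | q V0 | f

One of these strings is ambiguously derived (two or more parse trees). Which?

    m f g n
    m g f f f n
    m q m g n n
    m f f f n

m f f f n

m f g n: 1 tree
m g f f f n: 1 tree
m q m g n n: 1 tree
m f f f n: 4 trees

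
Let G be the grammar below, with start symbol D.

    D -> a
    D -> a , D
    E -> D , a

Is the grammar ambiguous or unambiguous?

(E is unreachable from D, so its rules don't affect L(D).) Right-recursive list with a separator: after each atom, whether the separator follows determines the rule. One parse per string.

Unambiguous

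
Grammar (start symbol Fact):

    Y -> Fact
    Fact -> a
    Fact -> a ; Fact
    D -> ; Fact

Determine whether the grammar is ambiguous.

Only Fact is reachable from Fact; ignoring the rest: The reachable grammar is A → atom sep A | atom. Each atom is followed by either the separator (recurse) or end-of-string (stop) — no choice point.

Unambiguous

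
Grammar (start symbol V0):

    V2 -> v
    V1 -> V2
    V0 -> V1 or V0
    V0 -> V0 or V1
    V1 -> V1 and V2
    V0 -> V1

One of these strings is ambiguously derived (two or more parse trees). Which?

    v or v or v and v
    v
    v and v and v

v or v or v and v

v or v or v and v: 4 trees
v: 1 tree
v and v and v: 1 tree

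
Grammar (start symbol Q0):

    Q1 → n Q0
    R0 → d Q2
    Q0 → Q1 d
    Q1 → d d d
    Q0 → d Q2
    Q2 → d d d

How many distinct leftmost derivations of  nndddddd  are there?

Parse trees for nndddddd:
  [Q0 [Q1 n [Q0 [Q1 n [Q0 [Q1 d d d] d]] d]] d]
  [Q0 [Q1 n [Q0 [Q1 n [Q0 d [Q2 d d d]]] d]] d]

2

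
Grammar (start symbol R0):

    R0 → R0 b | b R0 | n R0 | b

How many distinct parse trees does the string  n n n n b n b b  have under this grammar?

Parse trees for n n n n b n b b:
  [R0 [R0 n [R0 n [R0 n [R0 n [R0 b [R0 n [R0 b]]]]]]] b]
  [R0 n [R0 [R0 n [R0 n [R0 n [R0 b [R0 n [R0 b]]]]]] b]]
  [R0 n [R0 n [R0 [R0 n [R0 n [R0 b [R0 n [R0 b]]]]] b]]]
  [R0 n [R0 n [R0 n [R0 [R0 n [R0 b [R0 n [R0 b]]]] b]]]]
  [R0 n [R0 n [R0 n [R0 n [R0 [R0 b [R0 n [R0 b]]] b]]]]]
  [R0 n [R0 n [R0 n [R0 n [R0 b [R0 [R0 n [R0 b]] b]]]]]]
  [R0 n [R0 n [R0 n [R0 n [R0 b [R0 n [R0 [R0 b] b]]]]]]]
  [R0 n [R0 n [R0 n [R0 n [R0 b [R0 n [R0 b [R0 b]]]]]]]]

8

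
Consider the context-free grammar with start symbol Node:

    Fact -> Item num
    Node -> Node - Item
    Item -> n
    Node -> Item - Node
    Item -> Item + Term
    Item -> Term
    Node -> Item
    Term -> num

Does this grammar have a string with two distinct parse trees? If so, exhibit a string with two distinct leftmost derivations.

Ambiguous

Witness: n - n

Derivation 1: Node ⇒ Node - Item ⇒ Item - Item ⇒ n - Item ⇒ n - n
Derivation 2: Node ⇒ Item - Node ⇒ n - Node ⇒ n - Item ⇒ n - n

Two distinct leftmost derivations for the same string.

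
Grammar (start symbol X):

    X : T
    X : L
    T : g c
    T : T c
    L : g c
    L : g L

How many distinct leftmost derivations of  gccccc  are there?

Parse trees for gccccc:
  [X [T [T [T [T [T g c] c] c] c] c]]

1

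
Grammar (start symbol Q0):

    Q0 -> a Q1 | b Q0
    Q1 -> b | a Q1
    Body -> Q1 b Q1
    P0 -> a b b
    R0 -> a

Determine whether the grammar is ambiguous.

(Body, P0, R0 are unreachable from Q0, so their rules don't affect L(Q0).) Each reachable nonterminal has at most one production per leading terminal, and all productions are right-linear; the derivation is determined token-by-token.

Unambiguous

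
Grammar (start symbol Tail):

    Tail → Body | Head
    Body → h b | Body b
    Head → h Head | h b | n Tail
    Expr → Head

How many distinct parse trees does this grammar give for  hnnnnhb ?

Parse trees for hnnnnhb:
  [Tail [Head h [Head n [Tail [Head n [Tail [Head n [Tail [Head n [Tail [Body h b]]]]]]]]]]]
  [Tail [Head h [Head n [Tail [Head n [Tail [Head n [Tail [Head n [Tail [Head h b]]]]]]]]]]]

2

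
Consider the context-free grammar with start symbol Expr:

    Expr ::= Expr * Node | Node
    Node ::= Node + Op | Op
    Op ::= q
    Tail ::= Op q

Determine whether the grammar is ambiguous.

Only Expr, Node, Op are reachable from Expr; ignoring the rest: The grammar is stratified — Expr handles '*' (left-recursive), Node handles '+', Op atoms. Each operator has a fixed associativity and precedence level, so every string has one parse.

Unambiguous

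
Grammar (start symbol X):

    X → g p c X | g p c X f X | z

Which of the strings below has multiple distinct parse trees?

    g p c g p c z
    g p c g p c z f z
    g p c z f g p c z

g p c g p c z: 1 tree
g p c g p c z f z: 2 trees
g p c z f g p c z: 1 tree

g p c g p c z f z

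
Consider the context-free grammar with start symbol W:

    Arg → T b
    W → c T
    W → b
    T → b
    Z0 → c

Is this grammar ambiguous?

Only W, T are reachable from W; ignoring the rest: The reachable rules are right-linear with at most one rule per (nonterminal, next-terminal) pair. Each input token forces the next rule, so parsing is deterministic.

Unambiguous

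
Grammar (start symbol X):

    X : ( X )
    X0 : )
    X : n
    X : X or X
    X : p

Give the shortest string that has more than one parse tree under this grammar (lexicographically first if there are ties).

length 1: no string has ≥2 trees
length 3: no string has ≥2 trees
length 5: n or n or n has 2 parse trees

Two derivations of n or n or n:
  X ⇒ X or X ⇒ n or X ⇒ n or X or X ⇒ n or n or X ⇒ n or n or n
  X ⇒ X or X ⇒ X or X or X ⇒ n or X or X ⇒ n or n or X ⇒ n or n or n

n or n or n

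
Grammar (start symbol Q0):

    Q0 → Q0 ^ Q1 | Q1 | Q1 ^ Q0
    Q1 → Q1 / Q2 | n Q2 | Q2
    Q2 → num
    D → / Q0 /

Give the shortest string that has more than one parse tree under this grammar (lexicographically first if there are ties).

length 1: no string has ≥2 trees
length 2: no string has ≥2 trees
length 3: num ^ num has 2 parse trees

Two derivations of num ^ num:
  Q0 ⇒ Q0 ^ Q1 ⇒ Q1 ^ Q1 ⇒ Q2 ^ Q1 ⇒ num ^ Q1 ⇒ num ^ Q2 ⇒ num ^ num
  Q0 ⇒ Q1 ^ Q0 ⇒ Q2 ^ Q0 ⇒ num ^ Q0 ⇒ num ^ Q1 ⇒ num ^ Q2 ⇒ num ^ num

num ^ num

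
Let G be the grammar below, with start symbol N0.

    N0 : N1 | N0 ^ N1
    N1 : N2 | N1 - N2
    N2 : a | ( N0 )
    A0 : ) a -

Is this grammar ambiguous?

Only N0, N1, N2 are reachable from N0; ignoring the rest: The grammar is stratified — N0 handles '^' (left-recursive), N1 handles '-', N2 atoms. Each operator has a fixed associativity and precedence level, so every string has one parse.

Unambiguous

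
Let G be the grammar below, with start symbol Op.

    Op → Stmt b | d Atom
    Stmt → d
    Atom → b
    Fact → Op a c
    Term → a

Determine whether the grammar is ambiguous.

Witness: d b

Derivation 1: Op ⇒ Stmt b ⇒ d b
Derivation 2: Op ⇒ d Atom ⇒ d b

Two distinct leftmost derivations for the same string.

Ambiguous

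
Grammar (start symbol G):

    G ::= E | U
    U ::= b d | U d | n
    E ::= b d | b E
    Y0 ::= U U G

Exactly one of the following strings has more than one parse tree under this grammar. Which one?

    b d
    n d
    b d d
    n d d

b d

b d: 2 trees
n d: 1 tree
b d d: 1 tree
n d d: 1 tree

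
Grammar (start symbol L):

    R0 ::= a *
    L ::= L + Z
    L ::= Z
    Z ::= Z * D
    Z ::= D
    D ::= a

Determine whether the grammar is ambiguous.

Only L, Z, D are reachable from L; ignoring the rest: The grammar is stratified — L handles '+' (left-recursive), Z handles '*', D atoms. Each operator has a fixed associativity and precedence level, so every string has one parse.

Unambiguous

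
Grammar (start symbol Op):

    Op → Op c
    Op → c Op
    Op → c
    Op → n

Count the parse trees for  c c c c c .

Parse trees for c c c c c (showing first 6 of 16):
  [Op [Op [Op [Op [Op c] c] c] c] c]
  [Op [Op [Op [Op c [Op c]] c] c] c]
  [Op [Op [Op c [Op [Op c] c]] c] c]
  [Op [Op [Op c [Op c [Op c]]] c] c]
  [Op [Op c [Op [Op [Op c] c] c]] c]
  [Op [Op c [Op [Op c [Op c]] c]] c]

16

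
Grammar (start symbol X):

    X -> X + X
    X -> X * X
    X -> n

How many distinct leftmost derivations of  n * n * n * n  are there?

5

Parse trees for n * n * n * n:
  [X [X n] * [X [X n] * [X [X n] * [X n]]]]
  [X [X n] * [X [X [X n] * [X n]] * [X n]]]
  [X [X [X n] * [X n]] * [X [X n] * [X n]]]
  [X [X [X n] * [X [X n] * [X n]]] * [X n]]
  [X [X [X [X n] * [X n]] * [X n]] * [X n]]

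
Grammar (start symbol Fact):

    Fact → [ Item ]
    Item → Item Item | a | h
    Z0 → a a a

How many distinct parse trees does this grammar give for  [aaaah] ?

14

Parse trees for [aaaah] (showing first 6 of 14):
  [Fact [ [Item [Item a] [Item [Item a] [Item [Item a] [Item [Item a] [Item h]]]]] ]]
  [Fact [ [Item [Item a] [Item [Item a] [Item [Item [Item a] [Item a]] [Item h]]]] ]]
  [Fact [ [Item [Item a] [Item [Item [Item a] [Item a]] [Item [Item a] [Item h]]]] ]]
  [Fact [ [Item [Item a] [Item [Item [Item a] [Item [Item a] [Item a]]] [Item h]]] ]]
  [Fact [ [Item [Item a] [Item [Item [Item [Item a] [Item a]] [Item a]] [Item h]]] ]]
  [Fact [ [Item [Item [Item a] [Item a]] [Item [Item a] [Item [Item a] [Item h]]]] ]]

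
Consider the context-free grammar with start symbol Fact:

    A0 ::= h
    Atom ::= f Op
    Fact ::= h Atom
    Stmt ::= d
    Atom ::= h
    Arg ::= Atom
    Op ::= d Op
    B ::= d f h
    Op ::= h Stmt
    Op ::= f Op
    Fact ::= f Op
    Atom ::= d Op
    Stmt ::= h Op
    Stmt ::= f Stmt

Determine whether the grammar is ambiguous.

Only Fact, Atom, Op, Stmt are reachable from Fact; ignoring the rest: Each reachable nonterminal has at most one production per leading terminal, and all productions are right-linear; the derivation is determined token-by-token.

Unambiguous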